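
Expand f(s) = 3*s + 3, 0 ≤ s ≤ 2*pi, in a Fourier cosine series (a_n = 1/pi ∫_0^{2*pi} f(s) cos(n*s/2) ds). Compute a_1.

a_1 = 1/pi ∫_0^{2*pi} (3*s + 3) cos(s/2) ds.
Integrating by parts (boundary term plus one more integral), an antiderivative of (3*s + 3) cos(s/2) is 6*s*sin(s/2) + 6*sin(s/2) + 12*cos(s/2); evaluating from 0 to 2*pi: ∫_{0}^{2*pi} (3*s + 3) cos(s/2) ds = (-12) - (12) = -24.
Hence a_1 = (1/pi)·(-24) = -24/pi.

-24/pi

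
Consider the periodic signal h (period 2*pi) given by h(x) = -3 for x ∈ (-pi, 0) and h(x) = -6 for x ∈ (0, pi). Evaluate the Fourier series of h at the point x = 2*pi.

-9/2

x = 2*pi differs from x = 0 by 1 full period(s), and the series is 2*pi-periodic.
At x = 0 the one-sided limits are h(0^-) = -3 and h(0^+) = -6.
By Dirichlet's theorem the series converges to their average, [(-3) + (-6)]/2 = -9/2.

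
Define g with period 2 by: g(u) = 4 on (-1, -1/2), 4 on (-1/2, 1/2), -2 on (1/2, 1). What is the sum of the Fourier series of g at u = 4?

4

u = 4 differs from u = 0 by 2 full period(s), and the series is 2-periodic.
g is continuous at u = 0 with value 4, so the series converges to 4 there.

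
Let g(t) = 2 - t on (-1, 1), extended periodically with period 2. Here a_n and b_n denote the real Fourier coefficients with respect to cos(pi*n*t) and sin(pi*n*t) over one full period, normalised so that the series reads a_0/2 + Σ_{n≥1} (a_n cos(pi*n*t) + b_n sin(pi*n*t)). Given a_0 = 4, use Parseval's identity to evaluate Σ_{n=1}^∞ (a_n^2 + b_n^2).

Parseval: a_0^2/2 + Σ_{n≥1} (a_n^2+b_n^2) = ∫_{-1}^{1} g(t)^2 dt = 26/3.
Subtract a_0^2/2 = 8: Σ (a_n^2+b_n^2) = 2/3.

2/3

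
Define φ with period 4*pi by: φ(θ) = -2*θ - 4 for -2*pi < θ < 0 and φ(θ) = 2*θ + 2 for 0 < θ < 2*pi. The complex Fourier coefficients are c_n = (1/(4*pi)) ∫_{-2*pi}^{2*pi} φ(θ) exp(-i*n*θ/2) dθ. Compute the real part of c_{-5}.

-8/(25*pi)

Since φ is real-valued, Re(c_{-5}) = (1/(4*pi)) ∫_{-2*pi}^{2*pi} φ(θ) cos(-5*θ/2) dθ = a_{5}/2.
Split the integral at the breakpoints.
Integrating by parts (boundary term plus one more integral), an antiderivative of (-2*θ - 4) cos(-5*θ/2) is -4*θ*sin(5*θ/2)/5 - 8*sin(5*θ/2)/5 - 8*cos(5*θ/2)/25; evaluating from -2*pi to 0: ∫_{-2*pi}^{0} (-2*θ - 4) cos(-5*θ/2) dθ = (-8/25) - (8/25) = -16/25.
Integrating by parts (boundary term plus one more integral), an antiderivative of (2*θ + 2) cos(-5*θ/2) is 4*θ*sin(5*θ/2)/5 + 4*sin(5*θ/2)/5 + 8*cos(5*θ/2)/25; evaluating from 0 to 2*pi: ∫_{0}^{2*pi} (2*θ + 2) cos(-5*θ/2) dθ = (-8/25) - (8/25) = -16/25.
So ∫_{-2*pi}^{2*pi} φ(θ) cos(-5*θ/2) dθ = -32/25.
Hence Re(c_{-5}) = (1/(4*pi))·(-32/25) = -8/(25*pi).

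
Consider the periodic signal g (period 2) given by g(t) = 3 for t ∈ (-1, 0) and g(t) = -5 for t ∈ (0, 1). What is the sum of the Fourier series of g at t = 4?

-1

t = 4 differs from t = 0 by 2 full period(s), and the series is 2-periodic.
At t = 0 the one-sided limits are g(0^-) = 3 and g(0^+) = -5.
By Dirichlet's theorem the series converges to their average, [(3) + (-5)]/2 = -1.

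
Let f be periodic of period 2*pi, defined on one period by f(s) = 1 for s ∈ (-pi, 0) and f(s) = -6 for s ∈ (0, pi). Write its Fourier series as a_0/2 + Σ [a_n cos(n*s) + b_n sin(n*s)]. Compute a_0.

a_0 = 1/pi ∫_{-pi}^{pi} f(s) ds = 1/pi · (-5*pi) = -5.

-5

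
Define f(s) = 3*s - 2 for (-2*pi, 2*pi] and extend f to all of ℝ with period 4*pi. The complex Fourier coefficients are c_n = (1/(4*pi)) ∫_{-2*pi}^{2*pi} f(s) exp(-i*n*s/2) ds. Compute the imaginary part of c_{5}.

-6/5

Since f is real-valued, Im(c_{5}) = -(1/(4*pi)) ∫_{-2*pi}^{2*pi} f(s) sin(5*s/2) ds = -b_{5}/2.
Integrating by parts (boundary term plus one more integral), an antiderivative of (3*s - 2) sin(5*s/2) is -6*s*cos(5*s/2)/5 + 12*sin(5*s/2)/25 + 4*cos(5*s/2)/5; evaluating from -2*pi to 2*pi: ∫_{-2*pi}^{2*pi} (3*s - 2) sin(5*s/2) ds = (-4/5 + 12*pi/5) - (-12*pi/5 - 4/5) = 24*pi/5.
Hence Im(c_{5}) = (-1/(4*pi))·(24*pi/5) = -6/5.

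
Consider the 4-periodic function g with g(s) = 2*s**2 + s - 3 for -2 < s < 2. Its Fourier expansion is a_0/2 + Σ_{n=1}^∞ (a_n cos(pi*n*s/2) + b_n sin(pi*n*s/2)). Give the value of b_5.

4/(5*pi)

b_5 = 1/2 ∫_{-2}^{2} g(s) sin(5*pi*s/2) ds.
Integrating by parts twice (tabular method), an antiderivative of (2*s**2 + s - 3) sin(5*pi*s/2) is -4*s**2*cos(5*pi*s/2)/(5*pi) + 16*s*sin(5*pi*s/2)/(25*pi**2) - 2*s*cos(5*pi*s/2)/(5*pi) + 4*sin(5*pi*s/2)/(25*pi**2) + 32*cos(5*pi*s/2)/(125*pi**3) + 6*cos(5*pi*s/2)/(5*pi); evaluating from -2 to 2: ∫_{-2}^{2} (2*s**2 + s - 3) sin(5*pi*s/2) ds = (2*(-16 + 175*pi**2)/(125*pi**3)) - (2*(-16 + 75*pi**2)/(125*pi**3)) = 8/(5*pi).
Hence b_5 = (1/2)·(8/(5*pi)) = 4/(5*pi).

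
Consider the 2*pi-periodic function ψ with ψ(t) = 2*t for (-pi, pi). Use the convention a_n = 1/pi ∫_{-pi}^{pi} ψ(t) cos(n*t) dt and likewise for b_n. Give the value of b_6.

b_6 = 1/pi ∫_{-pi}^{pi} ψ(t) sin(6*t) dt.
ψ is odd and sin(6*t) is odd, so the integrand is even and b_6 = 2/pi ∫_0^{pi} ψ(t) sin(6*t) dt.
Integrating by parts (boundary term plus one more integral), an antiderivative of (2*t) sin(6*t) is -t*cos(6*t)/3 + sin(6*t)/18; evaluating from 0 to pi: ∫_{0}^{pi} (2*t) sin(6*t) dt = (-pi/3) - (0) = -pi/3.
Hence b_6 = (2/pi)·(-pi/3) = -2/3.

-2/3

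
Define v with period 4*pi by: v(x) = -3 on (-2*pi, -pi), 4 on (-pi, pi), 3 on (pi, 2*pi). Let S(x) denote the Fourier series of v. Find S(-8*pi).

x = -8*pi differs from x = 0 by -2 full period(s), and the series is 4*pi-periodic.
v is continuous at x = 0 with value 4, so the series converges to 4 there.

4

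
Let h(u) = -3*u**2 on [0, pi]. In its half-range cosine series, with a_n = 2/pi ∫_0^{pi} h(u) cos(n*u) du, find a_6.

a_6 = 2/pi ∫_0^{pi} (-3*u**2) cos(6*u) du.
Integrating by parts twice (tabular method), an antiderivative of (-3*u**2) cos(6*u) is -u**2*sin(6*u)/2 - u*cos(6*u)/6 + sin(6*u)/36; evaluating from 0 to pi: ∫_{0}^{pi} (-3*u**2) cos(6*u) du = (-pi/6) - (0) = -pi/6.
Hence a_6 = (2/pi)·(-pi/6) = -1/3.

-1/3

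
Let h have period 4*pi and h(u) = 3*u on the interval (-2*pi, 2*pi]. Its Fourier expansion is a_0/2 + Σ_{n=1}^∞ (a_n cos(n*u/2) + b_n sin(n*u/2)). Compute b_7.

b_7 = (1/(2*pi)) ∫_{-2*pi}^{2*pi} h(u) sin(7*u/2) du.
h is odd and sin(7*u/2) is odd, so the integrand is even and b_7 = 1/pi ∫_0^{2*pi} h(u) sin(7*u/2) du.
Integrating by parts (boundary term plus one more integral), an antiderivative of (3*u) sin(7*u/2) is -6*u*cos(7*u/2)/7 + 12*sin(7*u/2)/49; evaluating from 0 to 2*pi: ∫_{0}^{2*pi} (3*u) sin(7*u/2) du = (12*pi/7) - (0) = 12*pi/7.
Hence b_7 = (1/pi)·(12*pi/7) = 12/7.

12/7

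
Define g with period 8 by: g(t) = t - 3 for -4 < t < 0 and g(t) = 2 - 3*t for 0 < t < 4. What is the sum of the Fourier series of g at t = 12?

t = 12 differs from t = 4 by 1 full period(s), and the series is 8-periodic.
At t = 4 the one-sided limits are g(4^-) = -10 and g(4^+) = -7.
By Dirichlet's theorem the series converges to their average, [(-10) + (-7)]/2 = -17/2.

-17/2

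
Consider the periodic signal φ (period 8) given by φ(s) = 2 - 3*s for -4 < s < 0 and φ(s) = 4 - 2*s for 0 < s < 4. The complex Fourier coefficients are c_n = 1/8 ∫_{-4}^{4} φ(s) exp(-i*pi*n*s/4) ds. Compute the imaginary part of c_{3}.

Since φ is real-valued, Im(c_{3}) = -1/8 ∫_{-4}^{4} φ(s) sin(3*pi*s/4) ds = -b_{3}/2.
Split the integral at the breakpoints.
Integrating by parts (boundary term plus one more integral), an antiderivative of (2 - 3*s) sin(3*pi*s/4) is 4*s*cos(3*pi*s/4)/pi - 16*sin(3*pi*s/4)/(3*pi**2) - 8*cos(3*pi*s/4)/(3*pi); evaluating from -4 to 0: ∫_{-4}^{0} (2 - 3*s) sin(3*pi*s/4) ds = (-8/(3*pi)) - (56/(3*pi)) = -64/(3*pi).
Integrating by parts (boundary term plus one more integral), an antiderivative of (4 - 2*s) sin(3*pi*s/4) is 8*s*cos(3*pi*s/4)/(3*pi) - 32*sin(3*pi*s/4)/(9*pi**2) - 16*cos(3*pi*s/4)/(3*pi); evaluating from 0 to 4: ∫_{0}^{4} (4 - 2*s) sin(3*pi*s/4) ds = (-16/(3*pi)) - (-16/(3*pi)) = 0.
So ∫_{-4}^{4} φ(s) sin(3*pi*s/4) ds = -64/(3*pi).
Hence Im(c_{3}) = (-1/8)·(-64/(3*pi)) = 8/(3*pi).

8/(3*pi)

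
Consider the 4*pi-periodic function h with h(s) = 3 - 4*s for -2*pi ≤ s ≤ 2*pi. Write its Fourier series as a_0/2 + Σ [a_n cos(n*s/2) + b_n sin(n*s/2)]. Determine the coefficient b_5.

b_5 = (1/(2*pi)) ∫_{-2*pi}^{2*pi} h(s) sin(5*s/2) ds.
Integrating by parts (boundary term plus one more integral), an antiderivative of (3 - 4*s) sin(5*s/2) is 8*s*cos(5*s/2)/5 - 16*sin(5*s/2)/25 - 6*cos(5*s/2)/5; evaluating from -2*pi to 2*pi: ∫_{-2*pi}^{2*pi} (3 - 4*s) sin(5*s/2) ds = (6/5 - 16*pi/5) - (6/5 + 16*pi/5) = -32*pi/5.
Hence b_5 = (1/(2*pi))·(-32*pi/5) = -16/5.

-16/5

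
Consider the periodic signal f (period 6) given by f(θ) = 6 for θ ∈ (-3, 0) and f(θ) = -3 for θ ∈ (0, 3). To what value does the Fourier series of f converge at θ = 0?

3/2

At θ = 0 the one-sided limits are f(0^-) = 6 and f(0^+) = -3.
By Dirichlet's theorem the series converges to their average, [(6) + (-3)]/2 = 3/2.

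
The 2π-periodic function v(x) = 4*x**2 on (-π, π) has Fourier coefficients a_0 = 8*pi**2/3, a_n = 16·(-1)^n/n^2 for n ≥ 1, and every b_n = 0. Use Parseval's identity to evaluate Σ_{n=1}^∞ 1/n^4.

pi**4/90

Parseval: a_0^2/2 + Σ a_n^2 = (1/π) ∫_{-π}^{π} v(x)^2 dx = 32*pi**4/5.
Subtract a_0^2/2 = 32*pi**4/9: Σ a_n^2 = 128*pi**4/45.
Since a_n^2 = 256/n^4, Σ 1/n^4 = pi**4/90.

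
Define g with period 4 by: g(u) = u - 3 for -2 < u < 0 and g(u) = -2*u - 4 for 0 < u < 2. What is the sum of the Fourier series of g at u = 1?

g is continuous at u = 1 with value -6, so the series converges to -6 there.

-6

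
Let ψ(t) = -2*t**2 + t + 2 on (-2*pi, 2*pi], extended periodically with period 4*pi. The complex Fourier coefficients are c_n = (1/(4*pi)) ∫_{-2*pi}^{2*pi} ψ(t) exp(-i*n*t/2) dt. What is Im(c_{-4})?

-1/2

Since ψ is real-valued, Im(c_{-4}) = -(1/(4*pi)) ∫_{-2*pi}^{2*pi} ψ(t) sin(-2*t) dt = b_{4}/2.
Integrating by parts twice (tabular method), an antiderivative of (-2*t**2 + t + 2) sin(-2*t) is -t**2*cos(2*t) + t*sin(2*t) + t*cos(2*t)/2 - sin(2*t)/4 + 3*cos(2*t)/2; evaluating from -2*pi to 2*pi: ∫_{-2*pi}^{2*pi} (-2*t**2 + t + 2) sin(-2*t) dt = (-4*pi**2 + 3/2 + pi) - (-4*pi**2 - pi + 3/2) = 2*pi.
Hence Im(c_{-4}) = (-1/(4*pi))·(2*pi) = -1/2.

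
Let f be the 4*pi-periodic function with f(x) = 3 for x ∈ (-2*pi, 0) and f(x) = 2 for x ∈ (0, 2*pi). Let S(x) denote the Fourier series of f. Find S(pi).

2

f is continuous at x = pi with value 2, so the series converges to 2 there.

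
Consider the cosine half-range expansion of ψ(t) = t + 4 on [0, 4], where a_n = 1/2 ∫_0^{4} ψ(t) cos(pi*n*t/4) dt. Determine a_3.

a_3 = 1/2 ∫_0^{4} (t + 4) cos(3*pi*t/4) dt.
Integrating by parts (boundary term plus one more integral), an antiderivative of (t + 4) cos(3*pi*t/4) is 4*t*sin(3*pi*t/4)/(3*pi) + 16*sin(3*pi*t/4)/(3*pi) + 16*cos(3*pi*t/4)/(9*pi**2); evaluating from 0 to 4: ∫_{0}^{4} (t + 4) cos(3*pi*t/4) dt = (-16/(9*pi**2)) - (16/(9*pi**2)) = -32/(9*pi**2).
Hence a_3 = (1/2)·(-32/(9*pi**2)) = -16/(9*pi**2).

-16/(9*pi**2)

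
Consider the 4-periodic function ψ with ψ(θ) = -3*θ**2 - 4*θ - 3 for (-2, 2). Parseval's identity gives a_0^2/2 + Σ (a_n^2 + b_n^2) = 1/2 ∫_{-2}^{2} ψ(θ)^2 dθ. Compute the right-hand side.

2494/15

1/2 ∫_{-2}^{2} ψ(θ)^2 dθ = 1/2 · (4988/15) = 2494/15.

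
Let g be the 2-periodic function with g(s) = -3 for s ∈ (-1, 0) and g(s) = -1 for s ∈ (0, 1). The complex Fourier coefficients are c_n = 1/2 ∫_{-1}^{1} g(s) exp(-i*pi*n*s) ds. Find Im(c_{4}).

Since g is real-valued, Im(c_{4}) = -1/2 ∫_{-1}^{1} g(s) sin(4*pi*s) ds = -b_{4}/2.
Split the integral at the breakpoints.
Directly, an antiderivative of (-3) sin(4*pi*s) is 3*cos(4*pi*s)/(4*pi); evaluating from -1 to 0: ∫_{-1}^{0} (-3) sin(4*pi*s) ds = (3/(4*pi)) - (3/(4*pi)) = 0.
Directly, an antiderivative of (-1) sin(4*pi*s) is cos(4*pi*s)/(4*pi); evaluating from 0 to 1: ∫_{0}^{1} (-1) sin(4*pi*s) ds = (1/(4*pi)) - (1/(4*pi)) = 0.
So ∫_{-1}^{1} g(s) sin(4*pi*s) ds = 0.
Hence Im(c_{4}) = (-1/2)·(0) = 0.

0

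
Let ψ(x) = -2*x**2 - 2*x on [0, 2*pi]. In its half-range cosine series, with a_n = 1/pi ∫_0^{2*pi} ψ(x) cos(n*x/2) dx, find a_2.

a_2 = 1/pi ∫_0^{2*pi} (-2*x**2 - 2*x) cos(x) dx.
Integrating by parts twice (tabular method), an antiderivative of (-2*x**2 - 2*x) cos(x) is -2*x**2*sin(x) - 2*x*sin(x) - 4*x*cos(x) + 4*sin(x) - 2*cos(x); evaluating from 0 to 2*pi: ∫_{0}^{2*pi} (-2*x**2 - 2*x) cos(x) dx = (-8*pi - 2) - (-2) = -8*pi.
Hence a_2 = (1/pi)·(-8*pi) = -8.

-8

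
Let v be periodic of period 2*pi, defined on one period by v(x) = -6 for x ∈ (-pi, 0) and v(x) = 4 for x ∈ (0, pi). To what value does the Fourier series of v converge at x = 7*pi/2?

x = 7*pi/2 differs from x = -pi/2 by 2 full period(s), and the series is 2*pi-periodic.
v is continuous at x = -pi/2 with value -6, so the series converges to -6 there.

-6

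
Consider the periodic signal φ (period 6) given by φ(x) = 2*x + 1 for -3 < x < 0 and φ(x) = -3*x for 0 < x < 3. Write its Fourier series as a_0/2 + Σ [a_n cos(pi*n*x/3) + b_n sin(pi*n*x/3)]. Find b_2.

3/(2*pi)

b_2 = 1/3 ∫_{-3}^{3} φ(x) sin(2*pi*x/3) dx.
Split the integral at the breakpoints.
Integrating by parts (boundary term plus one more integral), an antiderivative of (2*x + 1) sin(2*pi*x/3) is -3*x*cos(2*pi*x/3)/pi + 9*sin(2*pi*x/3)/(2*pi**2) - 3*cos(2*pi*x/3)/(2*pi); evaluating from -3 to 0: ∫_{-3}^{0} (2*x + 1) sin(2*pi*x/3) dx = (-3/(2*pi)) - (15/(2*pi)) = -9/pi.
Integrating by parts (boundary term plus one more integral), an antiderivative of (-3*x) sin(2*pi*x/3) is 9*x*cos(2*pi*x/3)/(2*pi) - 27*sin(2*pi*x/3)/(4*pi**2); evaluating from 0 to 3: ∫_{0}^{3} (-3*x) sin(2*pi*x/3) dx = (27/(2*pi)) - (0) = 27/(2*pi).
Summing the pieces and multiplying by (1/3) gives b_2 = 3/(2*pi).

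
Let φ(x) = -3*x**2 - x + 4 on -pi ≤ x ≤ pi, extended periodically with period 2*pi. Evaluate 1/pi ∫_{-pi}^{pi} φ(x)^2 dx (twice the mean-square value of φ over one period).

-46*pi**2/3 + 32 + 18*pi**4/5

1/pi ∫_{-pi}^{pi} φ(x)^2 dx = 1/pi · (2*pi*(-115*pi**2 + 240 + 27*pi**4)/15) = -46*pi**2/3 + 32 + 18*pi**4/5.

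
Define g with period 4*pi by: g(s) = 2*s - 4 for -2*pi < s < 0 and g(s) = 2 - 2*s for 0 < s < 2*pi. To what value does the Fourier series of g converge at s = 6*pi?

s = 6*pi differs from s = -2*pi by 2 full period(s), and the series is 4*pi-periodic.
At s = -2*pi the one-sided limits are g(-2*pi^-) = 2 - 4*pi and g(-2*pi^+) = -4*pi - 4.
By Dirichlet's theorem the series converges to their average, [(2 - 4*pi) + (-4*pi - 4)]/2 = -4*pi - 1.

-4*pi - 1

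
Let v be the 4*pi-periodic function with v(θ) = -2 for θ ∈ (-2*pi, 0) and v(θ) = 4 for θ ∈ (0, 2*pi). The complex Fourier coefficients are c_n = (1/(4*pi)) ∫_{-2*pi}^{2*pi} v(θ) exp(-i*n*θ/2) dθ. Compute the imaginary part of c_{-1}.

6/pi

Since v is real-valued, Im(c_{-1}) = -(1/(4*pi)) ∫_{-2*pi}^{2*pi} v(θ) sin(-θ/2) dθ = b_{1}/2.
Split the integral at the breakpoints.
Directly, an antiderivative of (-2) sin(-θ/2) is -4*cos(θ/2); evaluating from -2*pi to 0: ∫_{-2*pi}^{0} (-2) sin(-θ/2) dθ = (-4) - (4) = -8.
Directly, an antiderivative of (4) sin(-θ/2) is 8*cos(θ/2); evaluating from 0 to 2*pi: ∫_{0}^{2*pi} (4) sin(-θ/2) dθ = (-8) - (8) = -16.
So ∫_{-2*pi}^{2*pi} v(θ) sin(-θ/2) dθ = -24.
Hence Im(c_{-1}) = (-1/(4*pi))·(-24) = 6/pi.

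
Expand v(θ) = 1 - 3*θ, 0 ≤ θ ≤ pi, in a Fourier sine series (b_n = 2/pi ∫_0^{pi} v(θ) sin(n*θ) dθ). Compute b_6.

1

b_6 = 2/pi ∫_0^{pi} (1 - 3*θ) sin(6*θ) dθ.
Integrating by parts (boundary term plus one more integral), an antiderivative of (1 - 3*θ) sin(6*θ) is θ*cos(6*θ)/2 - sin(6*θ)/12 - cos(6*θ)/6; evaluating from 0 to pi: ∫_{0}^{pi} (1 - 3*θ) sin(6*θ) dθ = (-1/6 + pi/2) - (-1/6) = pi/2.
Hence b_6 = (2/pi)·(pi/2) = 1.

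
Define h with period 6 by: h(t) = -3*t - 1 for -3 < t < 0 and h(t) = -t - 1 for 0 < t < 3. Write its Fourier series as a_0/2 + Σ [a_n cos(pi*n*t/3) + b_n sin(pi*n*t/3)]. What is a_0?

a_0 = 1/3 ∫_{-3}^{3} h(t) dt = 1/3 · (3) = 1.

1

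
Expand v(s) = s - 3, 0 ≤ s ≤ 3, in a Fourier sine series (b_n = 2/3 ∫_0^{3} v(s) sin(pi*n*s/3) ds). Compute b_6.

b_6 = 2/3 ∫_0^{3} (s - 3) sin(2*pi*s) ds.
Integrating by parts (boundary term plus one more integral), an antiderivative of (s - 3) sin(2*pi*s) is -s*cos(2*pi*s)/(2*pi) + sin(2*pi*s)/(4*pi**2) + 3*cos(2*pi*s)/(2*pi); evaluating from 0 to 3: ∫_{0}^{3} (s - 3) sin(2*pi*s) ds = (0) - (3/(2*pi)) = -3/(2*pi).
Hence b_6 = (2/3)·(-3/(2*pi)) = -1/pi.

-1/pi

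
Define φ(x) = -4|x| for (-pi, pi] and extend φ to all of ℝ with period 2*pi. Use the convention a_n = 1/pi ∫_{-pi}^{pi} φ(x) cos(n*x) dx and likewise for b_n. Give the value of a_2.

a_2 = 1/pi ∫_{-pi}^{pi} φ(x) cos(2*x) dx.
φ is even and cos(2*x) is even, so the integrand is even and a_2 = 2/pi ∫_0^{pi} φ(x) cos(2*x) dx.
Integrating by parts (boundary term plus one more integral), an antiderivative of (-4*x) cos(2*x) is -2*x*sin(2*x) - cos(2*x); evaluating from 0 to pi: ∫_{0}^{pi} (-4*x) cos(2*x) dx = (-1) - (-1) = 0.
Hence a_2 = (2/pi)·(0) = 0.

0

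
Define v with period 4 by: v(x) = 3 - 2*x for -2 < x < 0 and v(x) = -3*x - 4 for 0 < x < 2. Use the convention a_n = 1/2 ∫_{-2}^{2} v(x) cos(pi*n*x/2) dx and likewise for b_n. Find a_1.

a_1 = 1/2 ∫_{-2}^{2} v(x) cos(pi*x/2) dx.
Split the integral at the breakpoints.
Integrating by parts (boundary term plus one more integral), an antiderivative of (3 - 2*x) cos(pi*x/2) is -4*x*sin(pi*x/2)/pi + 6*sin(pi*x/2)/pi - 8*cos(pi*x/2)/pi**2; evaluating from -2 to 0: ∫_{-2}^{0} (3 - 2*x) cos(pi*x/2) dx = (-8/pi**2) - (8/pi**2) = -16/pi**2.
Integrating by parts (boundary term plus one more integral), an antiderivative of (-3*x - 4) cos(pi*x/2) is -6*x*sin(pi*x/2)/pi - 8*sin(pi*x/2)/pi - 12*cos(pi*x/2)/pi**2; evaluating from 0 to 2: ∫_{0}^{2} (-3*x - 4) cos(pi*x/2) dx = (12/pi**2) - (-12/pi**2) = 24/pi**2.
Summing the pieces and multiplying by (1/2) gives a_1 = 4/pi**2.

4/pi**2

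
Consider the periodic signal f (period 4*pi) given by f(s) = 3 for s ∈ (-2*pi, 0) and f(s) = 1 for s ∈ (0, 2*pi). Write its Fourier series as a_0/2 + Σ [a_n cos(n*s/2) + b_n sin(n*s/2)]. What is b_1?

b_1 = (1/(2*pi)) ∫_{-2*pi}^{2*pi} f(s) sin(s/2) ds.
Split the integral at the breakpoints.
Directly, an antiderivative of (3) sin(s/2) is -6*cos(s/2); evaluating from -2*pi to 0: ∫_{-2*pi}^{0} (3) sin(s/2) ds = (-6) - (6) = -12.
Directly, an antiderivative of (1) sin(s/2) is -2*cos(s/2); evaluating from 0 to 2*pi: ∫_{0}^{2*pi} (1) sin(s/2) ds = (2) - (-2) = 4.
Summing the pieces and multiplying by (1/(2*pi)) gives b_1 = -4/pi.

-4/pi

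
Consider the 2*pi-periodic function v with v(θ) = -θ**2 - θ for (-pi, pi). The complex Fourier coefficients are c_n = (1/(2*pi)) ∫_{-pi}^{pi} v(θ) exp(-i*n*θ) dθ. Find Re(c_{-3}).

Since v is real-valued, Re(c_{-3}) = (1/(2*pi)) ∫_{-pi}^{pi} v(θ) cos(-3*θ) dθ = a_{3}/2.
Integrating by parts twice (tabular method), an antiderivative of (-θ**2 - θ) cos(-3*θ) is -θ**2*sin(3*θ)/3 - θ*sin(3*θ)/3 - 2*θ*cos(3*θ)/9 + 2*sin(3*θ)/27 - cos(3*θ)/9; evaluating from -pi to pi: ∫_{-pi}^{pi} (-θ**2 - θ) cos(-3*θ) dθ = (1/9 + 2*pi/9) - (1/9 - 2*pi/9) = 4*pi/9.
Hence Re(c_{-3}) = (1/(2*pi))·(4*pi/9) = 2/9.

2/9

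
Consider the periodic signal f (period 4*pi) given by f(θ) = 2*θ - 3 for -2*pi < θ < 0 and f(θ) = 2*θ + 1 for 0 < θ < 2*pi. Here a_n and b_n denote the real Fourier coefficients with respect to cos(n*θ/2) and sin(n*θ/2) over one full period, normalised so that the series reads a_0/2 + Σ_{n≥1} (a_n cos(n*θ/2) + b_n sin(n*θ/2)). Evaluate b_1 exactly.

b_1 = (1/(2*pi)) ∫_{-2*pi}^{2*pi} f(θ) sin(θ/2) dθ.
Split the integral at the breakpoints.
Integrating by parts (boundary term plus one more integral), an antiderivative of (2*θ - 3) sin(θ/2) is -4*θ*cos(θ/2) + 8*sin(θ/2) + 6*cos(θ/2); evaluating from -2*pi to 0: ∫_{-2*pi}^{0} (2*θ - 3) sin(θ/2) dθ = (6) - (-8*pi - 6) = 12 + 8*pi.
Integrating by parts (boundary term plus one more integral), an antiderivative of (2*θ + 1) sin(θ/2) is -4*θ*cos(θ/2) + 8*sin(θ/2) - 2*cos(θ/2); evaluating from 0 to 2*pi: ∫_{0}^{2*pi} (2*θ + 1) sin(θ/2) dθ = (2 + 8*pi) - (-2) = 4 + 8*pi.
Summing the pieces and multiplying by (1/(2*pi)) gives b_1 = 8/pi + 8.

8/pi + 8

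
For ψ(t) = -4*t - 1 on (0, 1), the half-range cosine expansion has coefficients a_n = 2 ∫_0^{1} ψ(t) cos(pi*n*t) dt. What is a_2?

a_2 = 2 ∫_0^{1} (-4*t - 1) cos(2*pi*t) dt.
Integrating by parts (boundary term plus one more integral), an antiderivative of (-4*t - 1) cos(2*pi*t) is -2*t*sin(2*pi*t)/pi - sin(2*pi*t)/(2*pi) - cos(2*pi*t)/pi**2; evaluating from 0 to 1: ∫_{0}^{1} (-4*t - 1) cos(2*pi*t) dt = (-1/pi**2) - (-1/pi**2) = 0.
Hence a_2 = 2·(0) = 0.

0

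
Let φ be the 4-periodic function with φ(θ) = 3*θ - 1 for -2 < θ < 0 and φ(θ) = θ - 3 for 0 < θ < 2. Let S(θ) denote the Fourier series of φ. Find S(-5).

θ = -5 differs from θ = -1 by -1 full period(s), and the series is 4-periodic.
φ is continuous at θ = -1 with value -4, so the series converges to -4 there.

-4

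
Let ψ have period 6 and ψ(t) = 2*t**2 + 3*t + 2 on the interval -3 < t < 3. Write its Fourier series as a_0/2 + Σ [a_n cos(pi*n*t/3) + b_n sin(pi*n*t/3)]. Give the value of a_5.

a_5 = 1/3 ∫_{-3}^{3} ψ(t) cos(5*pi*t/3) dt.
Integrating by parts twice (tabular method), an antiderivative of (2*t**2 + 3*t + 2) cos(5*pi*t/3) is 6*t**2*sin(5*pi*t/3)/(5*pi) + 9*t*sin(5*pi*t/3)/(5*pi) + 36*t*cos(5*pi*t/3)/(25*pi**2) - 108*sin(5*pi*t/3)/(125*pi**3) + 6*sin(5*pi*t/3)/(5*pi) + 27*cos(5*pi*t/3)/(25*pi**2); evaluating from -3 to 3: ∫_{-3}^{3} (2*t**2 + 3*t + 2) cos(5*pi*t/3) dt = (-27/(5*pi**2)) - (81/(25*pi**2)) = -216/(25*pi**2).
Hence a_5 = (1/3)·(-216/(25*pi**2)) = -72/(25*pi**2).

-72/(25*pi**2)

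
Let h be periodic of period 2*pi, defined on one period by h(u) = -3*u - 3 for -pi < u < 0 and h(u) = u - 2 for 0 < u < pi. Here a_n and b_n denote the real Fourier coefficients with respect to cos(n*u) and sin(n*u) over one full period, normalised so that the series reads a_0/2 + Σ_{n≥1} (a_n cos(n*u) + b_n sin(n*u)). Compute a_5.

-8/(25*pi)

a_5 = 1/pi ∫_{-pi}^{pi} h(u) cos(5*u) du.
Split the integral at the breakpoints.
Integrating by parts (boundary term plus one more integral), an antiderivative of (-3*u - 3) cos(5*u) is -3*u*sin(5*u)/5 - 3*sin(5*u)/5 - 3*cos(5*u)/25; evaluating from -pi to 0: ∫_{-pi}^{0} (-3*u - 3) cos(5*u) du = (-3/25) - (3/25) = -6/25.
Integrating by parts (boundary term plus one more integral), an antiderivative of (u - 2) cos(5*u) is u*sin(5*u)/5 - 2*sin(5*u)/5 + cos(5*u)/25; evaluating from 0 to pi: ∫_{0}^{pi} (u - 2) cos(5*u) du = (-1/25) - (1/25) = -2/25.
Summing the pieces and multiplying by (1/pi) gives a_5 = -8/(25*pi).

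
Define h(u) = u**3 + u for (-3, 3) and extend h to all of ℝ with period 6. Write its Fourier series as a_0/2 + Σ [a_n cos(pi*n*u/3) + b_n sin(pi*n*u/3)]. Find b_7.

b_7 = 1/3 ∫_{-3}^{3} h(u) sin(7*pi*u/3) du.
h is odd and sin(7*pi*u/3) is odd, so the integrand is even and b_7 = 2/3 ∫_0^{3} h(u) sin(7*pi*u/3) du.
Integrating by parts three times (tabular method), an antiderivative of (u**3 + u) sin(7*pi*u/3) is -3*u**3*cos(7*pi*u/3)/(7*pi) + 27*u**2*sin(7*pi*u/3)/(49*pi**2) - 3*u*cos(7*pi*u/3)/(7*pi) + 162*u*cos(7*pi*u/3)/(343*pi**3) - 486*sin(7*pi*u/3)/(2401*pi**4) + 9*sin(7*pi*u/3)/(49*pi**2); evaluating from 0 to 3: ∫_{0}^{3} (u**3 + u) sin(7*pi*u/3) du = (18*(-27 + 245*pi**2)/(343*pi**3)) - (0) = 18*(-27 + 245*pi**2)/(343*pi**3).
Hence b_7 = (2/3)·(18*(-27 + 245*pi**2)/(343*pi**3)) = 12*(-27 + 245*pi**2)/(343*pi**3).

12*(-27 + 245*pi**2)/(343*pi**3)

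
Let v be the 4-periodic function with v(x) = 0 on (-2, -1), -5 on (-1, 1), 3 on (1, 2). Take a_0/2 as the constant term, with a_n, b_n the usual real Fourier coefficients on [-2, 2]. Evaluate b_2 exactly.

-3/pi

b_2 = 1/2 ∫_{-2}^{2} v(x) sin(pi*x) dx.
Split the integral at the breakpoints.
∫_{-2}^{-1} (0) sin(pi*x) dx = 0.
Directly, an antiderivative of (-5) sin(pi*x) is 5*cos(pi*x)/pi; evaluating from -1 to 1: ∫_{-1}^{1} (-5) sin(pi*x) dx = (-5/pi) - (-5/pi) = 0.
Directly, an antiderivative of (3) sin(pi*x) is -3*cos(pi*x)/pi; evaluating from 1 to 2: ∫_{1}^{2} (3) sin(pi*x) dx = (-3/pi) - (3/pi) = -6/pi.
Summing the pieces and multiplying by (1/2) gives b_2 = -3/pi.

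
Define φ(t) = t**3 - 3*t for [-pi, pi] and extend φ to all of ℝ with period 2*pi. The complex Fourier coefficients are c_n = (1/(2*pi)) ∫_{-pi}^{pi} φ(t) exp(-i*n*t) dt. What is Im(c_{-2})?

9/4 - pi**2/2

Since φ is real-valued, Im(c_{-2}) = -(1/(2*pi)) ∫_{-pi}^{pi} φ(t) sin(-2*t) dt = b_{2}/2.
φ is odd and sin(-2*t) is odd, so the integrand is even: ∫_{-pi}^{pi} φ(t) sin(-2*t) dt = 2∫_0^{pi} φ(t) sin(-2*t) dt.
Integrating by parts three times (tabular method), an antiderivative of (t**3 - 3*t) sin(-2*t) is t**3*cos(2*t)/2 - 3*t**2*sin(2*t)/4 - 9*t*cos(2*t)/4 + 9*sin(2*t)/8; evaluating from 0 to pi: ∫_{0}^{pi} (t**3 - 3*t) sin(-2*t) dt = (pi*(-9 + 2*pi**2)/4) - (0) = pi*(-9 + 2*pi**2)/4.
So ∫_{-pi}^{pi} φ(t) sin(-2*t) dt = pi*(-9/2 + pi**2).
Hence Im(c_{-2}) = (-1/(2*pi))·(pi*(-9/2 + pi**2)) = 9/4 - pi**2/2.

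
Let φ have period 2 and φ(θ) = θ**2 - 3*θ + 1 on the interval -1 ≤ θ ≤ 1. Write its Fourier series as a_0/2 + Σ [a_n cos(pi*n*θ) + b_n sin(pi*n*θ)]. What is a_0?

8/3

a_0 = ∫_{-1}^{1} φ(θ) dθ = 8/3.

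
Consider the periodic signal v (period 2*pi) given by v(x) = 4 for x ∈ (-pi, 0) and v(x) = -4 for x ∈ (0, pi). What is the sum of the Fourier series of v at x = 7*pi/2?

x = 7*pi/2 differs from x = -pi/2 by 2 full period(s), and the series is 2*pi-periodic.
v is continuous at x = -pi/2 with value 4, so the series converges to 4 there.

4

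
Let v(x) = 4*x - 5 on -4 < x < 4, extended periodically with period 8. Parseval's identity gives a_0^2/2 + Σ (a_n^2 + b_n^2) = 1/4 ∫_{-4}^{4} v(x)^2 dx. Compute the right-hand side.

1/4 ∫_{-4}^{4} v(x)^2 dx = 1/4 · (2648/3) = 662/3.

662/3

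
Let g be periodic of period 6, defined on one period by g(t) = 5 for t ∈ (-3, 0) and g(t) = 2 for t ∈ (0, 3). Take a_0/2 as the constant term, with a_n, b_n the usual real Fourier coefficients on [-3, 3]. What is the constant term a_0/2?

7/2

a_0 = 1/3 ∫_{-3}^{3} g(t) dt = 1/3 · (21) = 7.
So the constant term a_0/2 = 7/2.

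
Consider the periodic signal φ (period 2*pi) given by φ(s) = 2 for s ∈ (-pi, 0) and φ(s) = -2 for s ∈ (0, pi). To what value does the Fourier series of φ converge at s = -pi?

0

At s = -pi the one-sided limits are φ(-pi^-) = -2 and φ(-pi^+) = 2.
By Dirichlet's theorem the series converges to their average, [(-2) + (2)]/2 = 0.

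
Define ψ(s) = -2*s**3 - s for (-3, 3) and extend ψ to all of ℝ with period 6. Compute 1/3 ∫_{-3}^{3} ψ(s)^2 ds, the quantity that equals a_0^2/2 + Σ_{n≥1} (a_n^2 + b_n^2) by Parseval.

33906/35

1/3 ∫_{-3}^{3} ψ(s)^2 ds = 1/3 · (101718/35) = 33906/35.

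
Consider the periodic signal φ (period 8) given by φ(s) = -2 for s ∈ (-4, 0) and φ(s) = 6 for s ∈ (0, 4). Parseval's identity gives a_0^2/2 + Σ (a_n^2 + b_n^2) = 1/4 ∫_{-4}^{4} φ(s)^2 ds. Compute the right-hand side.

1/4 ∫_{-4}^{4} φ(s)^2 ds = 1/4 · (160) = 40.

40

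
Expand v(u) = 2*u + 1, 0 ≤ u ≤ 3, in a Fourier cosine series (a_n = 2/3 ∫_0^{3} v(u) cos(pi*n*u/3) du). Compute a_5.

-24/(25*pi**2)

a_5 = 2/3 ∫_0^{3} (2*u + 1) cos(5*pi*u/3) du.
Integrating by parts (boundary term plus one more integral), an antiderivative of (2*u + 1) cos(5*pi*u/3) is 6*u*sin(5*pi*u/3)/(5*pi) + 3*sin(5*pi*u/3)/(5*pi) + 18*cos(5*pi*u/3)/(25*pi**2); evaluating from 0 to 3: ∫_{0}^{3} (2*u + 1) cos(5*pi*u/3) du = (-18/(25*pi**2)) - (18/(25*pi**2)) = -36/(25*pi**2).
Hence a_5 = (2/3)·(-36/(25*pi**2)) = -24/(25*pi**2).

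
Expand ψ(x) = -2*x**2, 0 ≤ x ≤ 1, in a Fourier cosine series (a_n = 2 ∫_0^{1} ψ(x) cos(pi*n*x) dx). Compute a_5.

8/(25*pi**2)

a_5 = 2 ∫_0^{1} (-2*x**2) cos(5*pi*x) dx.
Integrating by parts twice (tabular method), an antiderivative of (-2*x**2) cos(5*pi*x) is -2*x**2*sin(5*pi*x)/(5*pi) - 4*x*cos(5*pi*x)/(25*pi**2) + 4*sin(5*pi*x)/(125*pi**3); evaluating from 0 to 1: ∫_{0}^{1} (-2*x**2) cos(5*pi*x) dx = (4/(25*pi**2)) - (0) = 4/(25*pi**2).
Hence a_5 = 2·(4/(25*pi**2)) = 8/(25*pi**2).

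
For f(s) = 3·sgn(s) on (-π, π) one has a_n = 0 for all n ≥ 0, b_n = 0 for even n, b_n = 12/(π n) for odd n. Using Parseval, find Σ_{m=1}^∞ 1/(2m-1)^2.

Parseval: Σ b_n^2 = (1/π) ∫_{-π}^{π} f(s)^2 ds = 18.
Only odd n contribute, with b_n^2 = 144/(π^2 n^2), so Σ_{m≥1} 1/(2m-1)^2 = π^2·(18)/144 = pi**2/8.

pi**2/8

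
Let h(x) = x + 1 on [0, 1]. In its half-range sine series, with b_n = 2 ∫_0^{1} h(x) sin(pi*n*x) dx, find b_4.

-1/(2*pi)

b_4 = 2 ∫_0^{1} (x + 1) sin(4*pi*x) dx.
Integrating by parts (boundary term plus one more integral), an antiderivative of (x + 1) sin(4*pi*x) is -x*cos(4*pi*x)/(4*pi) + sin(4*pi*x)/(16*pi**2) - cos(4*pi*x)/(4*pi); evaluating from 0 to 1: ∫_{0}^{1} (x + 1) sin(4*pi*x) dx = (-1/(2*pi)) - (-1/(4*pi)) = -1/(4*pi).
Hence b_4 = 2·(-1/(4*pi)) = -1/(2*pi).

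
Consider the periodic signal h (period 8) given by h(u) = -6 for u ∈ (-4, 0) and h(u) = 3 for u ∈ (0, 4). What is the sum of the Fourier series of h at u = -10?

u = -10 differs from u = -2 by -1 full period(s), and the series is 8-periodic.
h is continuous at u = -2 with value -6, so the series converges to -6 there.

-6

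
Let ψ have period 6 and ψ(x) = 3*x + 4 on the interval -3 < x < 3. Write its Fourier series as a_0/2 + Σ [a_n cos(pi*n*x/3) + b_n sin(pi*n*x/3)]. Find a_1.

0

a_1 = 1/3 ∫_{-3}^{3} ψ(x) cos(pi*x/3) dx.
Integrating by parts (boundary term plus one more integral), an antiderivative of (3*x + 4) cos(pi*x/3) is 9*x*sin(pi*x/3)/pi + 12*sin(pi*x/3)/pi + 27*cos(pi*x/3)/pi**2; evaluating from -3 to 3: ∫_{-3}^{3} (3*x + 4) cos(pi*x/3) dx = (-27/pi**2) - (-27/pi**2) = 0.
Hence a_1 = (1/3)·(0) = 0.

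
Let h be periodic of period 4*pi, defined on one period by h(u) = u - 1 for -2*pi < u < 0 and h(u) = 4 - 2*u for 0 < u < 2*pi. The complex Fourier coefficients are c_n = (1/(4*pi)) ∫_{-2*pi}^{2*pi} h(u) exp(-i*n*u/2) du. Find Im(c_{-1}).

(5 - pi)/pi

Since h is real-valued, Im(c_{-1}) = -(1/(4*pi)) ∫_{-2*pi}^{2*pi} h(u) sin(-u/2) du = b_{1}/2.
Split the integral at the breakpoints.
Integrating by parts (boundary term plus one more integral), an antiderivative of (u - 1) sin(-u/2) is 2*u*cos(u/2) - 4*sin(u/2) - 2*cos(u/2); evaluating from -2*pi to 0: ∫_{-2*pi}^{0} (u - 1) sin(-u/2) du = (-2) - (2 + 4*pi) = -4*pi - 4.
Integrating by parts (boundary term plus one more integral), an antiderivative of (4 - 2*u) sin(-u/2) is -4*u*cos(u/2) + 8*sin(u/2) + 8*cos(u/2); evaluating from 0 to 2*pi: ∫_{0}^{2*pi} (4 - 2*u) sin(-u/2) du = (-8 + 8*pi) - (8) = -16 + 8*pi.
So ∫_{-2*pi}^{2*pi} h(u) sin(-u/2) du = -20 + 4*pi.
Hence Im(c_{-1}) = (-1/(4*pi))·(-20 + 4*pi) = (5 - pi)/pi.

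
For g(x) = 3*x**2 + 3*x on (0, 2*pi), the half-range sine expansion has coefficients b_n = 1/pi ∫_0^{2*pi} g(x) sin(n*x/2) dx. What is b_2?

-12*pi - 6

b_2 = 1/pi ∫_0^{2*pi} (3*x**2 + 3*x) sin(x) dx.
Integrating by parts twice (tabular method), an antiderivative of (3*x**2 + 3*x) sin(x) is -3*x**2*cos(x) + 6*x*sin(x) - 3*x*cos(x) + 3*sin(x) + 6*cos(x); evaluating from 0 to 2*pi: ∫_{0}^{2*pi} (3*x**2 + 3*x) sin(x) dx = (-12*pi**2 - 6*pi + 6) - (6) = -6*pi*(1 + 2*pi).
Hence b_2 = (1/pi)·(-6*pi*(1 + 2*pi)) = -12*pi - 6.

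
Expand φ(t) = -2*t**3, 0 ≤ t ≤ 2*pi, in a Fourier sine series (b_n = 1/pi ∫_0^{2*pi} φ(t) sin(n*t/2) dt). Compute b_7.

b_7 = 1/pi ∫_0^{2*pi} (-2*t**3) sin(7*t/2) dt.
Integrating by parts three times (tabular method), an antiderivative of (-2*t**3) sin(7*t/2) is 4*t**3*cos(7*t/2)/7 - 24*t**2*sin(7*t/2)/49 - 96*t*cos(7*t/2)/343 + 192*sin(7*t/2)/2401; evaluating from 0 to 2*pi: ∫_{0}^{2*pi} (-2*t**3) sin(7*t/2) dt = (32*pi*(6 - 49*pi**2)/343) - (0) = 32*pi*(6 - 49*pi**2)/343.
Hence b_7 = (1/pi)·(32*pi*(6 - 49*pi**2)/343) = 192/343 - 32*pi**2/7.

192/343 - 32*pi**2/7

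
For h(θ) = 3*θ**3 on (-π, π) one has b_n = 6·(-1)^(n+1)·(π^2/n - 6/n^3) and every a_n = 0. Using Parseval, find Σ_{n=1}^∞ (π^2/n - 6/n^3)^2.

Parseval: Σ b_n^2 = (1/π) ∫_{-π}^{π} h(θ)^2 dθ = 18*pi**6/7.
b_n^2 = 36·(π^2/n - 6/n^3)^2, so the sum equals (18*pi**6/7)/36 = pi**6/14.

pi**6/14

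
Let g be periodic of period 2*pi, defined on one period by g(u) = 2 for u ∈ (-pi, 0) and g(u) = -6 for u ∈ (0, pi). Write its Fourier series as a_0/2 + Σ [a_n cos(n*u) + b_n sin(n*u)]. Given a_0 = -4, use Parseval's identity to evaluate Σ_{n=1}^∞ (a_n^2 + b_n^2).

Parseval: a_0^2/2 + Σ_{n≥1} (a_n^2+b_n^2) = 1/pi ∫_{-pi}^{pi} g(u)^2 du = 40.
Subtract a_0^2/2 = 8: Σ (a_n^2+b_n^2) = 32.

32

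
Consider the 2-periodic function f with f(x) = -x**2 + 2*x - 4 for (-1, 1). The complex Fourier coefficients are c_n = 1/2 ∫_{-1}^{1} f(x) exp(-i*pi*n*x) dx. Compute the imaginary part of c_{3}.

-2/(3*pi)

Since f is real-valued, Im(c_{3}) = -1/2 ∫_{-1}^{1} f(x) sin(3*pi*x) dx = -b_{3}/2.
Integrating by parts twice (tabular method), an antiderivative of (-x**2 + 2*x - 4) sin(3*pi*x) is x**2*cos(3*pi*x)/(3*pi) - 2*x*sin(3*pi*x)/(9*pi**2) - 2*x*cos(3*pi*x)/(3*pi) + 2*sin(3*pi*x)/(9*pi**2) - 2*cos(3*pi*x)/(27*pi**3) + 4*cos(3*pi*x)/(3*pi); evaluating from -1 to 1: ∫_{-1}^{1} (-x**2 + 2*x - 4) sin(3*pi*x) dx = ((2/27 - pi**2)/pi**3) - ((2 - 63*pi**2)/(27*pi**3)) = 4/(3*pi).
Hence Im(c_{3}) = (-1/2)·(4/(3*pi)) = -2/(3*pi).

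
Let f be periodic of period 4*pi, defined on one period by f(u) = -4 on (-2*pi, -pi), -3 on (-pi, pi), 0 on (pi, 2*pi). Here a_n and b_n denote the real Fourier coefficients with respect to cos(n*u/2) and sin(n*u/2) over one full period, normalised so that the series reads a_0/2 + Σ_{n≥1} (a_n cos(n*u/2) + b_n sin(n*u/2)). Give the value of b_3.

4/(3*pi)

b_3 = (1/(2*pi)) ∫_{-2*pi}^{2*pi} f(u) sin(3*u/2) du.
Split the integral at the breakpoints.
Directly, an antiderivative of (-4) sin(3*u/2) is 8*cos(3*u/2)/3; evaluating from -2*pi to -pi: ∫_{-2*pi}^{-pi} (-4) sin(3*u/2) du = (0) - (-8/3) = 8/3.
Directly, an antiderivative of (-3) sin(3*u/2) is 2*cos(3*u/2); evaluating from -pi to pi: ∫_{-pi}^{pi} (-3) sin(3*u/2) du = (0) - (0) = 0.
∫_{pi}^{2*pi} (0) sin(3*u/2) du = 0.
Summing the pieces and multiplying by (1/(2*pi)) gives b_3 = 4/(3*pi).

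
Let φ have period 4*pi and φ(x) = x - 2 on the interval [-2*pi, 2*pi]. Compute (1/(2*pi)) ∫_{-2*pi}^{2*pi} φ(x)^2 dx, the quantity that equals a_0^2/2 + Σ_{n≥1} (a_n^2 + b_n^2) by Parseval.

8 + 8*pi**2/3

(1/(2*pi)) ∫_{-2*pi}^{2*pi} φ(x)^2 dx = (1/(2*pi)) · (16*pi*(3 + pi**2)/3) = 8 + 8*pi**2/3.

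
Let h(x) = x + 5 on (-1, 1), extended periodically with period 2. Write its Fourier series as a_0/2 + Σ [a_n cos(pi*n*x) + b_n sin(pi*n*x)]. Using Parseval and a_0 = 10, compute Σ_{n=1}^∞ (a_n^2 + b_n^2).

Parseval: a_0^2/2 + Σ_{n≥1} (a_n^2+b_n^2) = ∫_{-1}^{1} h(x)^2 dx = 152/3.
Subtract a_0^2/2 = 50: Σ (a_n^2+b_n^2) = 2/3.

2/3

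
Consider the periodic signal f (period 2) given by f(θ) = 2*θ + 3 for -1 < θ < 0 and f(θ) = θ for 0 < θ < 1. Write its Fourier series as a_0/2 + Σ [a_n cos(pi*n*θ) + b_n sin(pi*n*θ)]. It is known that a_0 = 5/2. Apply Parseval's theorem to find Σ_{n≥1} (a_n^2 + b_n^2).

Parseval: a_0^2/2 + Σ_{n≥1} (a_n^2+b_n^2) = ∫_{-1}^{1} f(θ)^2 dθ = 14/3.
Subtract a_0^2/2 = 25/8: Σ (a_n^2+b_n^2) = 37/24.

37/24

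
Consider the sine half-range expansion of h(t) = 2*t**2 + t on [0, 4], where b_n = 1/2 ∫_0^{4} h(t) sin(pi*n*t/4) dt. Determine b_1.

b_1 = 1/2 ∫_0^{4} (2*t**2 + t) sin(pi*t/4) dt.
Integrating by parts twice (tabular method), an antiderivative of (2*t**2 + t) sin(pi*t/4) is -8*t**2*cos(pi*t/4)/pi + 64*t*sin(pi*t/4)/pi**2 - 4*t*cos(pi*t/4)/pi + 16*sin(pi*t/4)/pi**2 + 256*cos(pi*t/4)/pi**3; evaluating from 0 to 4: ∫_{0}^{4} (2*t**2 + t) sin(pi*t/4) dt = (-256/pi**3 + 144/pi) - (256/pi**3) = -512/pi**3 + 144/pi.
Hence b_1 = (1/2)·(-512/pi**3 + 144/pi) = -256/pi**3 + 72/pi.

-256/pi**3 + 72/pi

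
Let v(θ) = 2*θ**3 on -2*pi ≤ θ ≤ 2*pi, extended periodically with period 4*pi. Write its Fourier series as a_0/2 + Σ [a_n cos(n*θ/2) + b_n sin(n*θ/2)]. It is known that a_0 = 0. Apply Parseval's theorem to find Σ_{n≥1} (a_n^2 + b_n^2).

512*pi**6/7

Parseval: a_0^2/2 + Σ_{n≥1} (a_n^2+b_n^2) = (1/(2*pi)) ∫_{-2*pi}^{2*pi} v(θ)^2 dθ = 512*pi**6/7.
Subtract a_0^2/2 = 0: Σ (a_n^2+b_n^2) = 512*pi**6/7.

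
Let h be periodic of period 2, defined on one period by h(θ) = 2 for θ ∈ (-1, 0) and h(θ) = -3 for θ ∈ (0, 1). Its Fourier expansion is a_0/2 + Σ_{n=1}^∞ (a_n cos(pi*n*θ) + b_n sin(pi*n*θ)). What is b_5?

-2/pi

b_5 = ∫_{-1}^{1} h(θ) sin(5*pi*θ) dθ.
Split the integral at the breakpoints.
Directly, an antiderivative of (2) sin(5*pi*θ) is -2*cos(5*pi*θ)/(5*pi); evaluating from -1 to 0: ∫_{-1}^{0} (2) sin(5*pi*θ) dθ = (-2/(5*pi)) - (2/(5*pi)) = -4/(5*pi).
Directly, an antiderivative of (-3) sin(5*pi*θ) is 3*cos(5*pi*θ)/(5*pi); evaluating from 0 to 1: ∫_{0}^{1} (-3) sin(5*pi*θ) dθ = (-3/(5*pi)) - (3/(5*pi)) = -6/(5*pi).
Summing the pieces gives b_5 = -2/pi.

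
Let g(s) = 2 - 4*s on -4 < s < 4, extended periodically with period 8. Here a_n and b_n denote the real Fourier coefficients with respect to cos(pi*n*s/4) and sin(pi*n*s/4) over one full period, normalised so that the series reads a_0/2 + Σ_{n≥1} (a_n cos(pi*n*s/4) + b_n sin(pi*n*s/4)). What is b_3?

-32/(3*pi)

b_3 = 1/4 ∫_{-4}^{4} g(s) sin(3*pi*s/4) ds.
Integrating by parts (boundary term plus one more integral), an antiderivative of (2 - 4*s) sin(3*pi*s/4) is 16*s*cos(3*pi*s/4)/(3*pi) - 64*sin(3*pi*s/4)/(9*pi**2) - 8*cos(3*pi*s/4)/(3*pi); evaluating from -4 to 4: ∫_{-4}^{4} (2 - 4*s) sin(3*pi*s/4) ds = (-56/(3*pi)) - (24/pi) = -128/(3*pi).
Hence b_3 = (1/4)·(-128/(3*pi)) = -32/(3*pi).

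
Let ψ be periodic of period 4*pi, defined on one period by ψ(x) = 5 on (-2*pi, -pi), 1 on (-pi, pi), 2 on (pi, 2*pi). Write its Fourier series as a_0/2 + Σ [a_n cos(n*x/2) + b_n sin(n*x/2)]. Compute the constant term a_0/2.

9/4

a_0 = (1/(2*pi)) ∫_{-2*pi}^{2*pi} ψ(x) dx = (1/(2*pi)) · (9*pi) = 9/2.
So the constant term a_0/2 = 9/4.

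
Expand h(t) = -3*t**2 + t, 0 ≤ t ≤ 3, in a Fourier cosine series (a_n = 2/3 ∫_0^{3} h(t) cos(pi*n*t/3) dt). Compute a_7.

a_7 = 2/3 ∫_0^{3} (-3*t**2 + t) cos(7*pi*t/3) dt.
Integrating by parts twice (tabular method), an antiderivative of (-3*t**2 + t) cos(7*pi*t/3) is -9*t**2*sin(7*pi*t/3)/(7*pi) + 3*t*sin(7*pi*t/3)/(7*pi) - 54*t*cos(7*pi*t/3)/(49*pi**2) + 162*sin(7*pi*t/3)/(343*pi**3) + 9*cos(7*pi*t/3)/(49*pi**2); evaluating from 0 to 3: ∫_{0}^{3} (-3*t**2 + t) cos(7*pi*t/3) dt = (153/(49*pi**2)) - (9/(49*pi**2)) = 144/(49*pi**2).
Hence a_7 = (2/3)·(144/(49*pi**2)) = 96/(49*pi**2).

96/(49*pi**2)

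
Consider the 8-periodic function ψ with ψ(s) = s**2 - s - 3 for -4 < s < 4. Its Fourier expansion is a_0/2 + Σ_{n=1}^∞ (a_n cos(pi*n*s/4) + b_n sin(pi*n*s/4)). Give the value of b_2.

b_2 = 1/4 ∫_{-4}^{4} ψ(s) sin(pi*s/2) ds.
Integrating by parts twice (tabular method), an antiderivative of (s**2 - s - 3) sin(pi*s/2) is -2*s**2*cos(pi*s/2)/pi + 8*s*sin(pi*s/2)/pi**2 + 2*s*cos(pi*s/2)/pi - 4*sin(pi*s/2)/pi**2 + 16*cos(pi*s/2)/pi**3 + 6*cos(pi*s/2)/pi; evaluating from -4 to 4: ∫_{-4}^{4} (s**2 - s - 3) sin(pi*s/2) ds = (-18/pi + 16/pi**3) - (-34/pi + 16/pi**3) = 16/pi.
Hence b_2 = (1/4)·(16/pi) = 4/pi.

4/pi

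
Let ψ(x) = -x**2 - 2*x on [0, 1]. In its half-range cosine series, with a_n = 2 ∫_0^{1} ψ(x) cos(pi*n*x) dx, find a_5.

12/(25*pi**2)

a_5 = 2 ∫_0^{1} (-x**2 - 2*x) cos(5*pi*x) dx.
Integrating by parts twice (tabular method), an antiderivative of (-x**2 - 2*x) cos(5*pi*x) is -x**2*sin(5*pi*x)/(5*pi) - 2*x*sin(5*pi*x)/(5*pi) - 2*x*cos(5*pi*x)/(25*pi**2) + 2*sin(5*pi*x)/(125*pi**3) - 2*cos(5*pi*x)/(25*pi**2); evaluating from 0 to 1: ∫_{0}^{1} (-x**2 - 2*x) cos(5*pi*x) dx = (4/(25*pi**2)) - (-2/(25*pi**2)) = 6/(25*pi**2).
Hence a_5 = 2·(6/(25*pi**2)) = 12/(25*pi**2).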